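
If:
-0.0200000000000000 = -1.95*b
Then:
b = 0.01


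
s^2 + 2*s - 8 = (s - 2)*(s + 4)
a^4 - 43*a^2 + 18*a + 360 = (a - 5)*(a - 4)*(a + 3)*(a + 6)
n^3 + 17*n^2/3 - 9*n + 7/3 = (n - 1)*(n - 1/3)*(n + 7)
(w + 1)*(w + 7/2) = w^2 + 9*w/2 + 7/2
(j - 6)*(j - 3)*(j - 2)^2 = j^4 - 13*j^3 + 58*j^2 - 108*j + 72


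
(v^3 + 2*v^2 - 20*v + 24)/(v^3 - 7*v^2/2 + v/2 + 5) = 2*(v^2 + 4*v - 12)/(2*v^2 - 3*v - 5)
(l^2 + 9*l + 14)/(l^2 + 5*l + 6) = (l + 7)/(l + 3)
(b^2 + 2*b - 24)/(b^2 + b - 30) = (b - 4)/(b - 5)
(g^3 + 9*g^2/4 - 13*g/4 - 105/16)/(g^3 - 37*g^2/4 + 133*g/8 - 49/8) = (4*g^2 + 16*g + 15)/(2*(2*g^2 - 15*g + 7))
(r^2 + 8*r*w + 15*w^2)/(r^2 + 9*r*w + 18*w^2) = (r + 5*w)/(r + 6*w)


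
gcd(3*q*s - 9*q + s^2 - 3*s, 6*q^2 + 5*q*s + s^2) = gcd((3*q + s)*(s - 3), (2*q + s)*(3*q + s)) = 3*q + s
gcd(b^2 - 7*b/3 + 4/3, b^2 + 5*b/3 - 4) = b - 4/3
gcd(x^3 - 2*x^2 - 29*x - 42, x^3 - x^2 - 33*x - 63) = x^2 - 4*x - 21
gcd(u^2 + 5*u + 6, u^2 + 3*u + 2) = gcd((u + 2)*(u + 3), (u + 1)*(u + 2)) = u + 2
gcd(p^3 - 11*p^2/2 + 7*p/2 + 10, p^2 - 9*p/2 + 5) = p - 5/2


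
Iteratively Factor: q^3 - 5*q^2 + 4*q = (q - 1)*(q^2 - 4*q) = (q - 4)*(q - 1)*(q)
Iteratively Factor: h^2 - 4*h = (h - 4)*(h)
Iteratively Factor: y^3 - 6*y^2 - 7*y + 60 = (y - 5)*(y^2 - y - 12) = (y - 5)*(y - 4)*(y + 3)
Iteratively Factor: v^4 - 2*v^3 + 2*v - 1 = (v - 1)*(v^3 - v^2 - v + 1) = (v - 1)^2*(v^2 - 1) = (v - 1)^3*(v + 1)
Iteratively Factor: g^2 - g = (g - 1)*(g)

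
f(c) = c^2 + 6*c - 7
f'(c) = 2*c + 6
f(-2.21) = -15.38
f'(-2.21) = 1.58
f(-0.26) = -8.49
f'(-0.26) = 5.48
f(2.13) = 10.32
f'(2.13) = 10.26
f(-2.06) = -15.12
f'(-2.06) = 1.88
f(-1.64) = -14.15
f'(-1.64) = 2.72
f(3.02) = 20.24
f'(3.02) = 12.04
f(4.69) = 43.14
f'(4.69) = 15.38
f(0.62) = -2.90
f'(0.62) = 7.24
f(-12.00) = 65.00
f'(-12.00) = -18.00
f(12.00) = 209.00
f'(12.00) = 30.00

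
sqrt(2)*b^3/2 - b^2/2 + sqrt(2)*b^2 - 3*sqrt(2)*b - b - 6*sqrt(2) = (b - 2*sqrt(2))*(b + 3*sqrt(2)/2)*(sqrt(2)*b/2 + sqrt(2))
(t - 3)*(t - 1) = t^2 - 4*t + 3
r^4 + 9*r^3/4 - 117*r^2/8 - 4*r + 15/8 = (r - 3)*(r - 1/4)*(r + 1/2)*(r + 5)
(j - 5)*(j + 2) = j^2 - 3*j - 10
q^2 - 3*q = q*(q - 3)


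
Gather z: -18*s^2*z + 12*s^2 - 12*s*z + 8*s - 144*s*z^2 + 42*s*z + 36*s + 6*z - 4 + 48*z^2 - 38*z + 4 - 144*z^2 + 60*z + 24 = 12*s^2 + 44*s + z^2*(-144*s - 96) + z*(-18*s^2 + 30*s + 28) + 24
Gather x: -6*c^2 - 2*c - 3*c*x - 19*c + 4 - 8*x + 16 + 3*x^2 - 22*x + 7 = -6*c^2 - 21*c + 3*x^2 + x*(-3*c - 30) + 27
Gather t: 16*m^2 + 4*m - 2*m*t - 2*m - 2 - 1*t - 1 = 16*m^2 + 2*m + t*(-2*m - 1) - 3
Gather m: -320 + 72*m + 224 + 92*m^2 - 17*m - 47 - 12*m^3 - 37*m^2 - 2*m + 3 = -12*m^3 + 55*m^2 + 53*m - 140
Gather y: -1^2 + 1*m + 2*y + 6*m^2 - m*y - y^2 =6*m^2 + m - y^2 + y*(2 - m) - 1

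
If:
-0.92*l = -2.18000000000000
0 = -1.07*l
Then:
No Solution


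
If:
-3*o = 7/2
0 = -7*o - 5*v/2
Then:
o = -7/6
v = 49/15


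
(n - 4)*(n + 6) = n^2 + 2*n - 24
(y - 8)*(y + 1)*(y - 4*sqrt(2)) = y^3 - 7*y^2 - 4*sqrt(2)*y^2 - 8*y + 28*sqrt(2)*y + 32*sqrt(2)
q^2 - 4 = (q - 2)*(q + 2)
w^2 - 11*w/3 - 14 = (w - 6)*(w + 7/3)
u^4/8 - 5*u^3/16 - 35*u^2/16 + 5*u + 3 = (u/4 + 1)*(u/2 + 1/4)*(u - 4)*(u - 3)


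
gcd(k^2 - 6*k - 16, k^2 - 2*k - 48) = k - 8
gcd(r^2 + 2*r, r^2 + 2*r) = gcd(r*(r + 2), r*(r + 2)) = r^2 + 2*r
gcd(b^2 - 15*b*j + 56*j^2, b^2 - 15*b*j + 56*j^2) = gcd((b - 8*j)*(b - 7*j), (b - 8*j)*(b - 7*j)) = b^2 - 15*b*j + 56*j^2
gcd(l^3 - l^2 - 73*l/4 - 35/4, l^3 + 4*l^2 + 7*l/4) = l^2 + 4*l + 7/4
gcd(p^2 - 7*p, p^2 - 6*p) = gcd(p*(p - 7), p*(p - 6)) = p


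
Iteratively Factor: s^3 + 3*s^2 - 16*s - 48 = (s + 4)*(s^2 - s - 12) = (s + 3)*(s + 4)*(s - 4)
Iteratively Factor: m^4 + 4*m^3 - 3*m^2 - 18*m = (m + 3)*(m^3 + m^2 - 6*m) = m*(m + 3)*(m^2 + m - 6) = m*(m + 3)^2*(m - 2)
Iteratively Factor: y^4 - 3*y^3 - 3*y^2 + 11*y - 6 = (y - 3)*(y^3 - 3*y + 2) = (y - 3)*(y - 1)*(y^2 + y - 2) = (y - 3)*(y - 1)*(y + 2)*(y - 1)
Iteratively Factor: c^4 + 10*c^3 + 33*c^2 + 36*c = (c + 3)*(c^3 + 7*c^2 + 12*c) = c*(c + 3)*(c^2 + 7*c + 12) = c*(c + 3)*(c + 4)*(c + 3)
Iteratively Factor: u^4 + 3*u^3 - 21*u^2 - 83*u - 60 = (u + 1)*(u^3 + 2*u^2 - 23*u - 60) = (u - 5)*(u + 1)*(u^2 + 7*u + 12) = (u - 5)*(u + 1)*(u + 4)*(u + 3)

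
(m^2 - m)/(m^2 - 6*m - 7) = m*(1 - m)/(-m^2 + 6*m + 7)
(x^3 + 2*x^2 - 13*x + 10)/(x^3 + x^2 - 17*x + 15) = (x - 2)/(x - 3)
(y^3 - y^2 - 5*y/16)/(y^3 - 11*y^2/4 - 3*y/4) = (y - 5/4)/(y - 3)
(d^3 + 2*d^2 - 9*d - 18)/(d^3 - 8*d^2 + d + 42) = (d + 3)/(d - 7)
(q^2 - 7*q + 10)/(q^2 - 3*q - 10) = (q - 2)/(q + 2)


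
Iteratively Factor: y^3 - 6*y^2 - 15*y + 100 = (y - 5)*(y^2 - y - 20) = (y - 5)*(y + 4)*(y - 5)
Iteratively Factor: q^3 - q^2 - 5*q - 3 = (q + 1)*(q^2 - 2*q - 3) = (q + 1)^2*(q - 3)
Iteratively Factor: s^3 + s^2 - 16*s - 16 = (s + 1)*(s^2 - 16) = (s + 1)*(s + 4)*(s - 4)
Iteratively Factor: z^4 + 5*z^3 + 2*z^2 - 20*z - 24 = (z + 2)*(z^3 + 3*z^2 - 4*z - 12) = (z + 2)^2*(z^2 + z - 6) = (z - 2)*(z + 2)^2*(z + 3)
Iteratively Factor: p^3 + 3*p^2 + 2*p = (p + 1)*(p^2 + 2*p) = p*(p + 1)*(p + 2)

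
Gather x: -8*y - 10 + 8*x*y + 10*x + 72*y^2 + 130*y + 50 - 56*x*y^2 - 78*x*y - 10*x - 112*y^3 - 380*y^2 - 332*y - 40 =x*(-56*y^2 - 70*y) - 112*y^3 - 308*y^2 - 210*y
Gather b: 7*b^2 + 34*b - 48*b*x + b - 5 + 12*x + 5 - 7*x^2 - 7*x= 7*b^2 + b*(35 - 48*x) - 7*x^2 + 5*x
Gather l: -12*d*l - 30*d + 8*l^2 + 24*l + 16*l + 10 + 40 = -30*d + 8*l^2 + l*(40 - 12*d) + 50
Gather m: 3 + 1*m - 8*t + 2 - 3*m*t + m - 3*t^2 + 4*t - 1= m*(2 - 3*t) - 3*t^2 - 4*t + 4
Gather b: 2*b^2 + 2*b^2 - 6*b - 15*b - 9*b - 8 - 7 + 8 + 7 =4*b^2 - 30*b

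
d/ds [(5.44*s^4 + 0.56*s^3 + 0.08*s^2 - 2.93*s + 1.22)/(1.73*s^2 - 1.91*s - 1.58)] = (18.8224*s^5 - 30.2024*s^4 - 36.52*s^3 + 2.2617*s^2 - 4.474*s + 6.9596)/(2.9929*s^4 - 6.6086*s^3 - 1.8187*s^2 + 6.0356*s + 2.4964)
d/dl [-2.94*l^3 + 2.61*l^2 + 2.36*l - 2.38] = -8.82*l^2 + 5.22*l + 2.36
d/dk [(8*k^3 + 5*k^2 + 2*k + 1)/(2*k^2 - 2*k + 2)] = (8*k^4 - 16*k^3 + 17*k^2 + 8*k + 3)/(2*(k^4 - 2*k^3 + 3*k^2 - 2*k + 1))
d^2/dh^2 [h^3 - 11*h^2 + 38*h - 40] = 6*h - 22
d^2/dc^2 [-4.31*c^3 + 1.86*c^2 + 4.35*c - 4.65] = 3.72 - 25.86*c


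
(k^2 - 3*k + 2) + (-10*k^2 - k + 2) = -9*k^2 - 4*k + 4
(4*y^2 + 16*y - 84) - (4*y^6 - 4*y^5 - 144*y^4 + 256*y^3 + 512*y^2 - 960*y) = -4*y^6 + 4*y^5 + 144*y^4 - 256*y^3 - 508*y^2 + 976*y - 84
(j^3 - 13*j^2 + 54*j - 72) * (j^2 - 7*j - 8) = j^5 - 20*j^4 + 137*j^3 - 346*j^2 + 72*j + 576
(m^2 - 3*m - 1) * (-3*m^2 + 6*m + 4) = -3*m^4 + 15*m^3 - 11*m^2 - 18*m - 4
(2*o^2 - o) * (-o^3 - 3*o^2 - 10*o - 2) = -2*o^5 - 5*o^4 - 17*o^3 + 6*o^2 + 2*o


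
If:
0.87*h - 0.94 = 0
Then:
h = 1.08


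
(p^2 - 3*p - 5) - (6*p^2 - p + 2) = -5*p^2 - 2*p - 7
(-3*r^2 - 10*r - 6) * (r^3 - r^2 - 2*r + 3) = -3*r^5 - 7*r^4 + 10*r^3 + 17*r^2 - 18*r - 18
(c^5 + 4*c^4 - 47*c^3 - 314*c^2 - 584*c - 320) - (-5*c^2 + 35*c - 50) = c^5 + 4*c^4 - 47*c^3 - 309*c^2 - 619*c - 270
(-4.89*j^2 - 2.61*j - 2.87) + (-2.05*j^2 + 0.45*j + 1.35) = -6.94*j^2 - 2.16*j - 1.52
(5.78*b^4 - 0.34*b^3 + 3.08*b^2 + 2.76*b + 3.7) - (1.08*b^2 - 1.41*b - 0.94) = 5.78*b^4 - 0.34*b^3 + 2.0*b^2 + 4.17*b + 4.64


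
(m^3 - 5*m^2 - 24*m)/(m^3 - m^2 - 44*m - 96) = m/(m + 4)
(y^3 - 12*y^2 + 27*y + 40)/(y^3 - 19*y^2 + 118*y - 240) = (y + 1)/(y - 6)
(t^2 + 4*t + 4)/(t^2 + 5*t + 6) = (t + 2)/(t + 3)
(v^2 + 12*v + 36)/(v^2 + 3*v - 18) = (v + 6)/(v - 3)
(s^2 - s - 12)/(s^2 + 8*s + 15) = (s - 4)/(s + 5)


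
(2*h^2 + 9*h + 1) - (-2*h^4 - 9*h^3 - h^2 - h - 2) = 2*h^4 + 9*h^3 + 3*h^2 + 10*h + 3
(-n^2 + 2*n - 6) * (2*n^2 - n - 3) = -2*n^4 + 5*n^3 - 11*n^2 + 18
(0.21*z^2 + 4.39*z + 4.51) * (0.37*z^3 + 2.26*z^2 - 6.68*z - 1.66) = 0.0777*z^5 + 2.0989*z^4 + 10.1873*z^3 - 19.4812*z^2 - 37.4142*z - 7.4866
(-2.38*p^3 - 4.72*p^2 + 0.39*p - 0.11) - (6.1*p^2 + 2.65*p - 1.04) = -2.38*p^3 - 10.82*p^2 - 2.26*p + 0.93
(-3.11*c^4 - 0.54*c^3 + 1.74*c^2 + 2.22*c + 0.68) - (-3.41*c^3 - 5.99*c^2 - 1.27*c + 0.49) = -3.11*c^4 + 2.87*c^3 + 7.73*c^2 + 3.49*c + 0.19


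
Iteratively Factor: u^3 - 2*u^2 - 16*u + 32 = (u - 4)*(u^2 + 2*u - 8) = (u - 4)*(u - 2)*(u + 4)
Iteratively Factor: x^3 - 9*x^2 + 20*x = (x - 5)*(x^2 - 4*x) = x*(x - 5)*(x - 4)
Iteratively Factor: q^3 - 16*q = (q - 4)*(q^2 + 4*q) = q*(q - 4)*(q + 4)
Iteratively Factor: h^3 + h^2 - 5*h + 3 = (h - 1)*(h^2 + 2*h - 3) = (h - 1)*(h + 3)*(h - 1)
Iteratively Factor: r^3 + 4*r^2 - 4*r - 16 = (r + 4)*(r^2 - 4) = (r - 2)*(r + 4)*(r + 2)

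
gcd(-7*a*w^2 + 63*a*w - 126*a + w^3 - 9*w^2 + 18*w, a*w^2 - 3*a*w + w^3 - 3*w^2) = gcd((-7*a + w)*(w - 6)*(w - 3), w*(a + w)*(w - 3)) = w - 3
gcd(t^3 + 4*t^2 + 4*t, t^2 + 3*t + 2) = t + 2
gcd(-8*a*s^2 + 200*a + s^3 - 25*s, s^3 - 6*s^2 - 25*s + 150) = s^2 - 25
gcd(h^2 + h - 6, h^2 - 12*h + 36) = 1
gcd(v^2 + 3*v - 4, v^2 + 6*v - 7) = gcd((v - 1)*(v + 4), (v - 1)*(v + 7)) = v - 1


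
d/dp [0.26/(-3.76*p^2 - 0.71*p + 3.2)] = (1.9552*p + 0.1846)/(3.76*p^2 + 0.71*p - 3.2)^2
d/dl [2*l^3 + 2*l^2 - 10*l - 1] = 6*l^2 + 4*l - 10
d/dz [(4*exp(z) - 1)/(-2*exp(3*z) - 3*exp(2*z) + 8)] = (6*(exp(z) + 1)*(4*exp(z) - 1)*exp(z) - 8*exp(3*z) - 12*exp(2*z) + 32)*exp(z)/(2*exp(3*z) + 3*exp(2*z) - 8)^2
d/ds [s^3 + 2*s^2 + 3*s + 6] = 3*s^2 + 4*s + 3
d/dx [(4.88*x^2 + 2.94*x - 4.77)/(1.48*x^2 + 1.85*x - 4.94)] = (4.6768*x^2 - 34.0952*x - 5.6991)/(2.1904*x^4 + 5.476*x^3 - 11.1999*x^2 - 18.278*x + 24.4036)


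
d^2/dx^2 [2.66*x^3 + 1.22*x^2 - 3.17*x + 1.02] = 15.96*x + 2.44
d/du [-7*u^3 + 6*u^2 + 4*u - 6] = -21*u^2 + 12*u + 4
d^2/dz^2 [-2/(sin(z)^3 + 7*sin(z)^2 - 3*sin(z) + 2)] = 2*(-9*sin(z)^6 + 77*sin(z)^5 + 232*sin(z)^4 - 193*sin(z)^3 - 377*sin(z)^2 + 144*sin(z) - 18*cos(z)^6 + 28)/(sin(z)^3 + 7*sin(z)^2 - 3*sin(z) + 2)^3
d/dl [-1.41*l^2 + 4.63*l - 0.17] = 4.63 - 2.82*l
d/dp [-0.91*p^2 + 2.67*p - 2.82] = 2.67 - 1.82*p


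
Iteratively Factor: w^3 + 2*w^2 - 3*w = (w)*(w^2 + 2*w - 3) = w*(w - 1)*(w + 3)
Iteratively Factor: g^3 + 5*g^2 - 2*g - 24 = (g - 2)*(g^2 + 7*g + 12) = (g - 2)*(g + 4)*(g + 3)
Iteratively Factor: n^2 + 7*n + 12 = (n + 3)*(n + 4)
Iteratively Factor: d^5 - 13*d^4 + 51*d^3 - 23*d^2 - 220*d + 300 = (d + 2)*(d^4 - 15*d^3 + 81*d^2 - 185*d + 150) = (d - 5)*(d + 2)*(d^3 - 10*d^2 + 31*d - 30) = (d - 5)^2*(d + 2)*(d^2 - 5*d + 6) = (d - 5)^2*(d - 2)*(d + 2)*(d - 3)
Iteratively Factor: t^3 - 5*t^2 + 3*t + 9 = (t + 1)*(t^2 - 6*t + 9) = (t - 3)*(t + 1)*(t - 3)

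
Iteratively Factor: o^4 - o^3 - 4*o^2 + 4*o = (o)*(o^3 - o^2 - 4*o + 4) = o*(o - 2)*(o^2 + o - 2) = o*(o - 2)*(o + 2)*(o - 1)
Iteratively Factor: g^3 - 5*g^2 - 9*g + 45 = (g - 3)*(g^2 - 2*g - 15) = (g - 3)*(g + 3)*(g - 5)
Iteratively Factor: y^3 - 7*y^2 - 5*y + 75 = (y - 5)*(y^2 - 2*y - 15) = (y - 5)*(y + 3)*(y - 5)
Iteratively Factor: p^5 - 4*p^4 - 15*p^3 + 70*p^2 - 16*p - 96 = (p - 4)*(p^4 - 15*p^2 + 10*p + 24) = (p - 4)*(p - 3)*(p^3 + 3*p^2 - 6*p - 8) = (p - 4)*(p - 3)*(p + 1)*(p^2 + 2*p - 8) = (p - 4)*(p - 3)*(p - 2)*(p + 1)*(p + 4)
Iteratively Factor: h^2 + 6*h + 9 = (h + 3)*(h + 3)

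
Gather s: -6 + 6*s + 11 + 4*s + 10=10*s + 15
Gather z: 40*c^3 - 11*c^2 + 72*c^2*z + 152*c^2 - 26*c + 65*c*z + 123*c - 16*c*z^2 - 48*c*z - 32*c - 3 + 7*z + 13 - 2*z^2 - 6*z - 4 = 40*c^3 + 141*c^2 + 65*c + z^2*(-16*c - 2) + z*(72*c^2 + 17*c + 1) + 6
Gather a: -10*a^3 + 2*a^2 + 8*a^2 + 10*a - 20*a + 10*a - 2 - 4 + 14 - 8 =-10*a^3 + 10*a^2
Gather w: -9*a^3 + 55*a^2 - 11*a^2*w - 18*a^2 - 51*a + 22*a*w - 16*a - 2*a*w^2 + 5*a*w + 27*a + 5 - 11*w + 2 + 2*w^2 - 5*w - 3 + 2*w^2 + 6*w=-9*a^3 + 37*a^2 - 40*a + w^2*(4 - 2*a) + w*(-11*a^2 + 27*a - 10) + 4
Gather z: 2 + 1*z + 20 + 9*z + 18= 10*z + 40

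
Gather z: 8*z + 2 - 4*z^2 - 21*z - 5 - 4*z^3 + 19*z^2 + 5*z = -4*z^3 + 15*z^2 - 8*z - 3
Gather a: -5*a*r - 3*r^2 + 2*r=-5*a*r - 3*r^2 + 2*r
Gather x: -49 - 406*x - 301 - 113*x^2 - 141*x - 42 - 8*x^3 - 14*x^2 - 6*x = -8*x^3 - 127*x^2 - 553*x - 392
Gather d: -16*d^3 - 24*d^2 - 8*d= -16*d^3 - 24*d^2 - 8*d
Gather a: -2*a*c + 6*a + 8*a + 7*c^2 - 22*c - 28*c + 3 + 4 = a*(14 - 2*c) + 7*c^2 - 50*c + 7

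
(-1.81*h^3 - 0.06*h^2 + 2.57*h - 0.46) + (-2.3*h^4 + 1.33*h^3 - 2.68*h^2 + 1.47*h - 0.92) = -2.3*h^4 - 0.48*h^3 - 2.74*h^2 + 4.04*h - 1.38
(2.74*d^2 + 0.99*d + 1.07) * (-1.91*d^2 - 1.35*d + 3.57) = -5.2334*d^4 - 5.5899*d^3 + 6.4016*d^2 + 2.0898*d + 3.8199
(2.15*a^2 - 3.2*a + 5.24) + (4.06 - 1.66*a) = 2.15*a^2 - 4.86*a + 9.3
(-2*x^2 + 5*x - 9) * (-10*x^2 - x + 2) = 20*x^4 - 48*x^3 + 81*x^2 + 19*x - 18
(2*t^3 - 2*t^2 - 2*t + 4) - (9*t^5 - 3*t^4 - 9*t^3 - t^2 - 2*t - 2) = -9*t^5 + 3*t^4 + 11*t^3 - t^2 + 6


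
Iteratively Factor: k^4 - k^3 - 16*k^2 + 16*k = (k - 4)*(k^3 + 3*k^2 - 4*k) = (k - 4)*(k + 4)*(k^2 - k) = (k - 4)*(k - 1)*(k + 4)*(k)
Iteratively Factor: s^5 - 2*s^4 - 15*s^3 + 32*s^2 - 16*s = (s - 1)*(s^4 - s^3 - 16*s^2 + 16*s) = (s - 1)^2*(s^3 - 16*s) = (s - 1)^2*(s + 4)*(s^2 - 4*s) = s*(s - 1)^2*(s + 4)*(s - 4)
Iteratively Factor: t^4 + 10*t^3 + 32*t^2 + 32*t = (t + 4)*(t^3 + 6*t^2 + 8*t) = t*(t + 4)*(t^2 + 6*t + 8) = t*(t + 4)^2*(t + 2)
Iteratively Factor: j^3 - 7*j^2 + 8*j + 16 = (j + 1)*(j^2 - 8*j + 16) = (j - 4)*(j + 1)*(j - 4)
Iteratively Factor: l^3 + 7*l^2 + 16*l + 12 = (l + 2)*(l^2 + 5*l + 6) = (l + 2)*(l + 3)*(l + 2)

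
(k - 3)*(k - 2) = k^2 - 5*k + 6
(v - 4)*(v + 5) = v^2 + v - 20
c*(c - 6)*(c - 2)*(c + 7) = c^4 - c^3 - 44*c^2 + 84*c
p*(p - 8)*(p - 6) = p^3 - 14*p^2 + 48*p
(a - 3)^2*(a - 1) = a^3 - 7*a^2 + 15*a - 9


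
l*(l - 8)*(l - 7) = l^3 - 15*l^2 + 56*l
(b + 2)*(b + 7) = b^2 + 9*b + 14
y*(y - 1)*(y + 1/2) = y^3 - y^2/2 - y/2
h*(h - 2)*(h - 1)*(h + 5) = h^4 + 2*h^3 - 13*h^2 + 10*h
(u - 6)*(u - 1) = u^2 - 7*u + 6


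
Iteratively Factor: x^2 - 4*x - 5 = (x - 5)*(x + 1)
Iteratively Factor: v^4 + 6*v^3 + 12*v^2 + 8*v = (v + 2)*(v^3 + 4*v^2 + 4*v) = (v + 2)^2*(v^2 + 2*v) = v*(v + 2)^2*(v + 2)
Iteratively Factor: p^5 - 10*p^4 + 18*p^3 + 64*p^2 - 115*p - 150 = (p - 5)*(p^4 - 5*p^3 - 7*p^2 + 29*p + 30) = (p - 5)*(p + 2)*(p^3 - 7*p^2 + 7*p + 15) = (p - 5)*(p - 3)*(p + 2)*(p^2 - 4*p - 5) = (p - 5)^2*(p - 3)*(p + 2)*(p + 1)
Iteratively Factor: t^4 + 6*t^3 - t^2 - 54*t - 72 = (t + 2)*(t^3 + 4*t^2 - 9*t - 36) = (t + 2)*(t + 3)*(t^2 + t - 12) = (t + 2)*(t + 3)*(t + 4)*(t - 3)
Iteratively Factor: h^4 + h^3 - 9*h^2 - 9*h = (h - 3)*(h^3 + 4*h^2 + 3*h) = (h - 3)*(h + 1)*(h^2 + 3*h) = h*(h - 3)*(h + 1)*(h + 3)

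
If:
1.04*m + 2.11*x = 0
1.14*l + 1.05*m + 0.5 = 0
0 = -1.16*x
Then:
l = -0.44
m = 0.00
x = 0.00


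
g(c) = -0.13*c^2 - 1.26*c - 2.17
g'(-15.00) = 2.64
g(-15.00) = -12.52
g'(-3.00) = -0.48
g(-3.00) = 0.44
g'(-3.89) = -0.25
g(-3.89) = 0.76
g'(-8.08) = 0.84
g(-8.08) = -0.48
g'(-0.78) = -1.06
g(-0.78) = -1.27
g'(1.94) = -1.76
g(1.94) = -5.10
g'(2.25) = -1.84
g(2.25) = -5.66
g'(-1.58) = -0.85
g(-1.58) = -0.50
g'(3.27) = -2.11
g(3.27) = -7.68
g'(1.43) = -1.63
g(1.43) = -4.24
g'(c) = -0.26*c - 1.26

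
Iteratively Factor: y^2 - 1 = (y - 1)*(y + 1)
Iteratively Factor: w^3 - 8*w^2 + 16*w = (w - 4)*(w^2 - 4*w) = (w - 4)^2*(w)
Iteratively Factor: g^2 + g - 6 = (g + 3)*(g - 2)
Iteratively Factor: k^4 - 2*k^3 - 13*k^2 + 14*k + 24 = (k + 1)*(k^3 - 3*k^2 - 10*k + 24) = (k + 1)*(k + 3)*(k^2 - 6*k + 8) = (k - 4)*(k + 1)*(k + 3)*(k - 2)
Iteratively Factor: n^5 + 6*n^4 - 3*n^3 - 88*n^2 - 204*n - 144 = (n + 3)*(n^4 + 3*n^3 - 12*n^2 - 52*n - 48) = (n + 3)^2*(n^3 - 12*n - 16) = (n + 2)*(n + 3)^2*(n^2 - 2*n - 8) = (n - 4)*(n + 2)*(n + 3)^2*(n + 2)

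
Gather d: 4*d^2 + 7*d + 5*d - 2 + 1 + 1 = 4*d^2 + 12*d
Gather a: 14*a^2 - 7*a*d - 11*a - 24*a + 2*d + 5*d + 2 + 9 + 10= 14*a^2 + a*(-7*d - 35) + 7*d + 21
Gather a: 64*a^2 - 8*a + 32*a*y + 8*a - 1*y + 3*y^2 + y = 64*a^2 + 32*a*y + 3*y^2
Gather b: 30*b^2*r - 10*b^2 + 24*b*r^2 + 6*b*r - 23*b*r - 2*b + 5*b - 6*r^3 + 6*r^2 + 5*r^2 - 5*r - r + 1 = b^2*(30*r - 10) + b*(24*r^2 - 17*r + 3) - 6*r^3 + 11*r^2 - 6*r + 1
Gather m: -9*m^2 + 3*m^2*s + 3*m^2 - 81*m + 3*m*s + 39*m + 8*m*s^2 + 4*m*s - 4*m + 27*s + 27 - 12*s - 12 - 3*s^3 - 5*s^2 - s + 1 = m^2*(3*s - 6) + m*(8*s^2 + 7*s - 46) - 3*s^3 - 5*s^2 + 14*s + 16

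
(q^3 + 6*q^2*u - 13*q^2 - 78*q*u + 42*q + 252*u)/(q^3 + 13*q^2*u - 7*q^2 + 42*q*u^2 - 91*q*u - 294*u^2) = (q - 6)/(q + 7*u)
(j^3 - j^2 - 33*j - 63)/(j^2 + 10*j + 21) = (j^2 - 4*j - 21)/(j + 7)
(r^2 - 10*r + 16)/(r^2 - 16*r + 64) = (r - 2)/(r - 8)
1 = 1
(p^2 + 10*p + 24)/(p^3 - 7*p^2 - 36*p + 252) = (p + 4)/(p^2 - 13*p + 42)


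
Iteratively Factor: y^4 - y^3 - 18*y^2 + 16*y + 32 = (y + 1)*(y^3 - 2*y^2 - 16*y + 32) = (y - 2)*(y + 1)*(y^2 - 16) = (y - 4)*(y - 2)*(y + 1)*(y + 4)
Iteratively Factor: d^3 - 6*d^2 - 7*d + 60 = (d + 3)*(d^2 - 9*d + 20) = (d - 4)*(d + 3)*(d - 5)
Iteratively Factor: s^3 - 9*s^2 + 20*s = (s - 4)*(s^2 - 5*s) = s*(s - 4)*(s - 5)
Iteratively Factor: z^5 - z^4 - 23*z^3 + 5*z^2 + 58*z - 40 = (z - 1)*(z^4 - 23*z^2 - 18*z + 40) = (z - 1)*(z + 4)*(z^3 - 4*z^2 - 7*z + 10) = (z - 1)^2*(z + 4)*(z^2 - 3*z - 10) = (z - 5)*(z - 1)^2*(z + 4)*(z + 2)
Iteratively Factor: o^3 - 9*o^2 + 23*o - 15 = (o - 3)*(o^2 - 6*o + 5) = (o - 3)*(o - 1)*(o - 5)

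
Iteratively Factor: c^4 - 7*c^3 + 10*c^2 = (c)*(c^3 - 7*c^2 + 10*c) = c*(c - 2)*(c^2 - 5*c) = c*(c - 5)*(c - 2)*(c)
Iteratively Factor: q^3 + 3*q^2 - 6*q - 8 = (q + 1)*(q^2 + 2*q - 8) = (q - 2)*(q + 1)*(q + 4)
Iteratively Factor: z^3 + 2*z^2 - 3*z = (z - 1)*(z^2 + 3*z) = z*(z - 1)*(z + 3)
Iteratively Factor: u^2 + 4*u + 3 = (u + 3)*(u + 1)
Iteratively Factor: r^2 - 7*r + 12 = (r - 3)*(r - 4)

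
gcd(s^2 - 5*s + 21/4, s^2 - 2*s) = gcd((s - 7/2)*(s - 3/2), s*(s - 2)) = 1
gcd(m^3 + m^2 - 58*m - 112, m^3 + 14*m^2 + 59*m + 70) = m^2 + 9*m + 14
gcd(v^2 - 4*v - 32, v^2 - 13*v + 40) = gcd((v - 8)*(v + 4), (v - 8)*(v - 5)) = v - 8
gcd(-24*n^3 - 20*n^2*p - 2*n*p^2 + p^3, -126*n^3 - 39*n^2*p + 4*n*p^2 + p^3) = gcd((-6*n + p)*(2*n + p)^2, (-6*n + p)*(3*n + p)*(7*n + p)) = -6*n + p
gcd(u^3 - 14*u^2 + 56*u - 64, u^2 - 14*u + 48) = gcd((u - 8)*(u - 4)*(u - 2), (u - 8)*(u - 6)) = u - 8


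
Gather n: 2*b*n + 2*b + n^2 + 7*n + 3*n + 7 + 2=2*b + n^2 + n*(2*b + 10) + 9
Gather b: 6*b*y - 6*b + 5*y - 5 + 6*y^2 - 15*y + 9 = b*(6*y - 6) + 6*y^2 - 10*y + 4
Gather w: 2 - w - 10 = -w - 8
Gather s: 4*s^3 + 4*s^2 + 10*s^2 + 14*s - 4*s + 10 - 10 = 4*s^3 + 14*s^2 + 10*s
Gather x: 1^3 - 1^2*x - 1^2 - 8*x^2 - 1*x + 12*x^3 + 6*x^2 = 12*x^3 - 2*x^2 - 2*x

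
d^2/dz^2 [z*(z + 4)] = 2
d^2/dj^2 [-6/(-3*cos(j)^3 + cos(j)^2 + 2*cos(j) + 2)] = 6*((cos(j) - 8*cos(2*j) + 27*cos(3*j))*(-3*cos(j)^3 + cos(j)^2 + 2*cos(j) + 2)/4 - 2*(-9*cos(j)^2 + 2*cos(j) + 2)^2*sin(j)^2)/(-3*cos(j)^3 + cos(j)^2 + 2*cos(j) + 2)^3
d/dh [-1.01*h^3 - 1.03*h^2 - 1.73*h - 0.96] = -3.03*h^2 - 2.06*h - 1.73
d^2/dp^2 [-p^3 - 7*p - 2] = -6*p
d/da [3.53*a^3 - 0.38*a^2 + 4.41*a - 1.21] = 10.59*a^2 - 0.76*a + 4.41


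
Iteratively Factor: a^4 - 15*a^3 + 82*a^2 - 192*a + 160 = (a - 4)*(a^3 - 11*a^2 + 38*a - 40) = (a - 4)*(a - 2)*(a^2 - 9*a + 20) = (a - 4)^2*(a - 2)*(a - 5)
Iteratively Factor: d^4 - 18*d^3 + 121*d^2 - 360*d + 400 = (d - 5)*(d^3 - 13*d^2 + 56*d - 80) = (d - 5)^2*(d^2 - 8*d + 16) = (d - 5)^2*(d - 4)*(d - 4)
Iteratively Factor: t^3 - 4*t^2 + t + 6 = (t - 3)*(t^2 - t - 2) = (t - 3)*(t + 1)*(t - 2)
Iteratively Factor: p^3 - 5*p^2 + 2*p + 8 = (p - 2)*(p^2 - 3*p - 4) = (p - 4)*(p - 2)*(p + 1)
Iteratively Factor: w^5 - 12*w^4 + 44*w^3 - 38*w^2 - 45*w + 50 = (w + 1)*(w^4 - 13*w^3 + 57*w^2 - 95*w + 50) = (w - 2)*(w + 1)*(w^3 - 11*w^2 + 35*w - 25) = (w - 2)*(w - 1)*(w + 1)*(w^2 - 10*w + 25) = (w - 5)*(w - 2)*(w - 1)*(w + 1)*(w - 5)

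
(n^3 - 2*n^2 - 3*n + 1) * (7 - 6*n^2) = -6*n^5 + 12*n^4 + 25*n^3 - 20*n^2 - 21*n + 7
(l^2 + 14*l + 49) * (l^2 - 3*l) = l^4 + 11*l^3 + 7*l^2 - 147*l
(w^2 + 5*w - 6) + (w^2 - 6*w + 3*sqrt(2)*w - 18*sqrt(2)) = 2*w^2 - w + 3*sqrt(2)*w - 18*sqrt(2) - 6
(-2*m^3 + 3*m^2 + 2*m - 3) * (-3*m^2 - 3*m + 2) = 6*m^5 - 3*m^4 - 19*m^3 + 9*m^2 + 13*m - 6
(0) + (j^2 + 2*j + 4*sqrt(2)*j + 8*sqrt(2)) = j^2 + 2*j + 4*sqrt(2)*j + 8*sqrt(2)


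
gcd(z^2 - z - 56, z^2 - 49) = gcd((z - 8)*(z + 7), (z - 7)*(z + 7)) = z + 7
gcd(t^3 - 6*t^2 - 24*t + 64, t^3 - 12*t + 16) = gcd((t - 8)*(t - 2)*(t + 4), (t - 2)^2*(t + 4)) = t^2 + 2*t - 8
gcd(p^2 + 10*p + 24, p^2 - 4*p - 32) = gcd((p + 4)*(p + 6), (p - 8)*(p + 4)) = p + 4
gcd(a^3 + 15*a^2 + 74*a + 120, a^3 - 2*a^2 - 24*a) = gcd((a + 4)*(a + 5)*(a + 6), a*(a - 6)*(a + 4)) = a + 4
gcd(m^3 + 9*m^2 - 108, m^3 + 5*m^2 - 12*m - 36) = m^2 + 3*m - 18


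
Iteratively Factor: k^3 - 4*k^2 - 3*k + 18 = (k - 3)*(k^2 - k - 6) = (k - 3)*(k + 2)*(k - 3)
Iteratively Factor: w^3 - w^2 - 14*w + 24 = (w + 4)*(w^2 - 5*w + 6) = (w - 2)*(w + 4)*(w - 3)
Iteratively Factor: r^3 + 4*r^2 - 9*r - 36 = (r - 3)*(r^2 + 7*r + 12) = (r - 3)*(r + 3)*(r + 4)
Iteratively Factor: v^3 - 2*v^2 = (v)*(v^2 - 2*v) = v*(v - 2)*(v)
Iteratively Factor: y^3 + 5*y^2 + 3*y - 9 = (y - 1)*(y^2 + 6*y + 9) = (y - 1)*(y + 3)*(y + 3)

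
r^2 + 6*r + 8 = (r + 2)*(r + 4)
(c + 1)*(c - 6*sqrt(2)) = c^2 - 6*sqrt(2)*c + c - 6*sqrt(2)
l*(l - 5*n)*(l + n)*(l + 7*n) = l^4 + 3*l^3*n - 33*l^2*n^2 - 35*l*n^3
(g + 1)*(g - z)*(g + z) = g^3 + g^2 - g*z^2 - z^2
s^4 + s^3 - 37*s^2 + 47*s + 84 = (s - 4)*(s - 3)*(s + 1)*(s + 7)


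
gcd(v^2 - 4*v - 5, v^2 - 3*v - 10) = v - 5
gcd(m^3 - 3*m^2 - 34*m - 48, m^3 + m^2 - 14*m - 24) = m^2 + 5*m + 6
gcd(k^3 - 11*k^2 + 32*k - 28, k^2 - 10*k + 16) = k - 2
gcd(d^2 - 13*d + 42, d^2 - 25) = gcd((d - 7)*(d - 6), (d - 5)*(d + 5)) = 1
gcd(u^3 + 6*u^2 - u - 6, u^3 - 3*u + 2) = u - 1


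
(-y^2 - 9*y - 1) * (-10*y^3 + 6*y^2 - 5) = 10*y^5 + 84*y^4 - 44*y^3 - y^2 + 45*y + 5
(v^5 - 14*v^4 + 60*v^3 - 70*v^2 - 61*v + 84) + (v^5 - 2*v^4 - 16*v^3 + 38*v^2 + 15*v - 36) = 2*v^5 - 16*v^4 + 44*v^3 - 32*v^2 - 46*v + 48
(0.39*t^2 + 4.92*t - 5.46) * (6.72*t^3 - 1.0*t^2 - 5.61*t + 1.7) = 2.6208*t^5 + 32.6724*t^4 - 43.7991*t^3 - 21.4782*t^2 + 38.9946*t - 9.282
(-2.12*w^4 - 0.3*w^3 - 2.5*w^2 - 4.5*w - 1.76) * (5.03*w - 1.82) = -10.6636*w^5 + 2.3494*w^4 - 12.029*w^3 - 18.085*w^2 - 0.662800000000001*w + 3.2032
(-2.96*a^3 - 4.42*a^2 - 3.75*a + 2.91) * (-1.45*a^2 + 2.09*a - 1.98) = 4.292*a^5 + 0.2226*a^4 + 2.0605*a^3 - 3.3054*a^2 + 13.5069*a - 5.7618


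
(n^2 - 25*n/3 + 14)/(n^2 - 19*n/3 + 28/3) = (n - 6)/(n - 4)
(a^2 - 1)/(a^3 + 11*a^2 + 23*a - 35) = (a + 1)/(a^2 + 12*a + 35)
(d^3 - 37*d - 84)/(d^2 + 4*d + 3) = (d^2 - 3*d - 28)/(d + 1)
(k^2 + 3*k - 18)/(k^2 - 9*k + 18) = (k + 6)/(k - 6)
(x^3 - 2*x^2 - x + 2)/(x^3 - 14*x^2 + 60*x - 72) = (x^2 - 1)/(x^2 - 12*x + 36)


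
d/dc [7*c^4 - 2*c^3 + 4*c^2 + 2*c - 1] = 28*c^3 - 6*c^2 + 8*c + 2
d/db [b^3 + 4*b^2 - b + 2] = 3*b^2 + 8*b - 1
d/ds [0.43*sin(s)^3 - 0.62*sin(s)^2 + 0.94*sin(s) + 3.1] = (1.29*sin(s)^2 - 1.24*sin(s) + 0.94)*cos(s)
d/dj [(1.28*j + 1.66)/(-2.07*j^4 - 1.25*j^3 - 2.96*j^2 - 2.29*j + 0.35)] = (7.9488*j^4 + 16.9448*j^3 + 10.0138*j^2 + 9.8272*j + 4.2494)/(4.2849*j^8 + 5.175*j^7 + 13.8169*j^6 + 16.8806*j^5 + 13.0376*j^4 + 12.6818*j^3 + 3.1721*j^2 - 1.603*j + 0.1225)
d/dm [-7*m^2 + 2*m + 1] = 2 - 14*m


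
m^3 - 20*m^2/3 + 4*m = m*(m - 6)*(m - 2/3)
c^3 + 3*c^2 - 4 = (c - 1)*(c + 2)^2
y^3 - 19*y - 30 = (y - 5)*(y + 2)*(y + 3)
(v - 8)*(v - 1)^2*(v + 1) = v^4 - 9*v^3 + 7*v^2 + 9*v - 8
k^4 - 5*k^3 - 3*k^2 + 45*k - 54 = (k - 3)^2*(k - 2)*(k + 3)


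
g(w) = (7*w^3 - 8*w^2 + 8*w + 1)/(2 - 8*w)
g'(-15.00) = 27.03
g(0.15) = 2.55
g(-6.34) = -40.88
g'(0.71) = 1.08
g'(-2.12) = 4.55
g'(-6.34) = 11.88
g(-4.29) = -20.19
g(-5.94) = -36.27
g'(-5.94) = 11.18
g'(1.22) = -1.01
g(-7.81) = -60.24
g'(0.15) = 33.14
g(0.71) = -1.40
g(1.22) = -1.49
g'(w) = (21*w^2 - 16*w + 8)/(2 - 8*w) + 8*(7*w^3 - 8*w^2 + 8*w + 1)/(2 - 8*w)^2 = (-56*w^3 + 53*w^2 - 16*w + 12)/(2*(16*w^2 - 8*w + 1))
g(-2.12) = -6.26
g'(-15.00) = 27.03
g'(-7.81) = 14.45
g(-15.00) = -209.38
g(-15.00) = -209.38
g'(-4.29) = 8.30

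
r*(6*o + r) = 6*o*r + r^2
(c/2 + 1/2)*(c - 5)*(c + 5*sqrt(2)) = c^3/2 - 2*c^2 + 5*sqrt(2)*c^2/2 - 10*sqrt(2)*c - 5*c/2 - 25*sqrt(2)/2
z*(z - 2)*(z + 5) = z^3 + 3*z^2 - 10*z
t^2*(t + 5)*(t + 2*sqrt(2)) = t^4 + 2*sqrt(2)*t^3 + 5*t^3 + 10*sqrt(2)*t^2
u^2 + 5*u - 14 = (u - 2)*(u + 7)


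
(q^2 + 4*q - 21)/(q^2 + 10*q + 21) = (q - 3)/(q + 3)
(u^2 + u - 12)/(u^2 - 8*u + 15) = (u + 4)/(u - 5)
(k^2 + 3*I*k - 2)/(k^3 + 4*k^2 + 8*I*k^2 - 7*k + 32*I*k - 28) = (k + 2*I)/(k^2 + k*(4 + 7*I) + 28*I)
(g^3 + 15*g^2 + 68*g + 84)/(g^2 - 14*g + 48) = (g^3 + 15*g^2 + 68*g + 84)/(g^2 - 14*g + 48)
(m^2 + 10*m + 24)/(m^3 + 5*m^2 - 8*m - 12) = (m + 4)/(m^2 - m - 2)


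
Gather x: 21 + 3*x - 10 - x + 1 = 2*x + 12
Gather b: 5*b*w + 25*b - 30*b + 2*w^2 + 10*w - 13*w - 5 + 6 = b*(5*w - 5) + 2*w^2 - 3*w + 1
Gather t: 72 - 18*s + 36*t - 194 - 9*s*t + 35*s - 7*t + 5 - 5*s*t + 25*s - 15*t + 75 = 42*s + t*(14 - 14*s) - 42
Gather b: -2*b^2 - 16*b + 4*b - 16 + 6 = -2*b^2 - 12*b - 10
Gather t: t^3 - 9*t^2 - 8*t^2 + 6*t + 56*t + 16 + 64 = t^3 - 17*t^2 + 62*t + 80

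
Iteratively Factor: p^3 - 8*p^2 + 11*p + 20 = (p - 5)*(p^2 - 3*p - 4) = (p - 5)*(p + 1)*(p - 4)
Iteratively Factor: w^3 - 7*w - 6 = (w + 1)*(w^2 - w - 6) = (w - 3)*(w + 1)*(w + 2)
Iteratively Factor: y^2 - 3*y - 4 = (y - 4)*(y + 1)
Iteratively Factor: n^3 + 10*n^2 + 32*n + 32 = (n + 2)*(n^2 + 8*n + 16) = (n + 2)*(n + 4)*(n + 4)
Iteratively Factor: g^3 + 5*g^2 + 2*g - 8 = (g + 2)*(g^2 + 3*g - 4) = (g - 1)*(g + 2)*(g + 4)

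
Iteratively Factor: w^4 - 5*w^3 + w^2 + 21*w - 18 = (w - 3)*(w^3 - 2*w^2 - 5*w + 6) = (w - 3)*(w + 2)*(w^2 - 4*w + 3) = (w - 3)^2*(w + 2)*(w - 1)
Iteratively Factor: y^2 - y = (y - 1)*(y)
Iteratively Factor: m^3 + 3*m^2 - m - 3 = (m + 1)*(m^2 + 2*m - 3) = (m - 1)*(m + 1)*(m + 3)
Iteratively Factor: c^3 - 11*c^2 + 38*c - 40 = (c - 4)*(c^2 - 7*c + 10) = (c - 5)*(c - 4)*(c - 2)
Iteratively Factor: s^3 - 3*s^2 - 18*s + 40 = (s + 4)*(s^2 - 7*s + 10) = (s - 2)*(s + 4)*(s - 5)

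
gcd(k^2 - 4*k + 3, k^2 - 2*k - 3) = k - 3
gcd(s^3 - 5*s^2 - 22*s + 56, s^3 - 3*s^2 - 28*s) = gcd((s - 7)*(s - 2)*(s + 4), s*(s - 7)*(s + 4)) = s^2 - 3*s - 28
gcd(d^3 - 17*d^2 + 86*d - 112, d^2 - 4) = d - 2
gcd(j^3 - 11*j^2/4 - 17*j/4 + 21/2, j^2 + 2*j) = j + 2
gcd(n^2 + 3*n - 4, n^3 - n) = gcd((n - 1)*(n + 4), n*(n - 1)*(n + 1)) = n - 1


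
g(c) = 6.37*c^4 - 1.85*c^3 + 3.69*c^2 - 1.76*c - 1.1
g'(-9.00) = -19092.65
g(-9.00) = 43455.85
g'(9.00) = 18190.03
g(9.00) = 40726.87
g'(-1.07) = -47.22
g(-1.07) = 15.62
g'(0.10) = -1.05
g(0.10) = -1.24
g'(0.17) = -0.54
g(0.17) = -1.30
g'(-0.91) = -32.27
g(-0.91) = 9.32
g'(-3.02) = -776.48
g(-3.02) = 618.69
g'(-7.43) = -10814.17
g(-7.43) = 20387.59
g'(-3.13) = -860.56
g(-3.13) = 708.68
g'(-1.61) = -134.36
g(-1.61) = 61.82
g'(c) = 25.48*c^3 - 5.55*c^2 + 7.38*c - 1.76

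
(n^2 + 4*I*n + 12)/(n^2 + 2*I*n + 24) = (n - 2*I)/(n - 4*I)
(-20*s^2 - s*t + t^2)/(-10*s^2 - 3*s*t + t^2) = (4*s + t)/(2*s + t)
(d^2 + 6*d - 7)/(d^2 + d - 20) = (d^2 + 6*d - 7)/(d^2 + d - 20)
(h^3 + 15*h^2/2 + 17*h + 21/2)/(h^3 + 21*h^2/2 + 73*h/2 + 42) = (h + 1)/(h + 4)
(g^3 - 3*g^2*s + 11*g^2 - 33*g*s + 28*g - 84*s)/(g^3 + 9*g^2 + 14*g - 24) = (g^2 - 3*g*s + 7*g - 21*s)/(g^2 + 5*g - 6)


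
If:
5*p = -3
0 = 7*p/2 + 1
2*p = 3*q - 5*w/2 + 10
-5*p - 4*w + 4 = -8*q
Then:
No Solution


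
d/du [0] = 0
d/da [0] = 0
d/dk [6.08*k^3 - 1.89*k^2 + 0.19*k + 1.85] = 18.24*k^2 - 3.78*k + 0.19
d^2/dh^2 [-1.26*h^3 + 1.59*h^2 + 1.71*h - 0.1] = 3.18 - 7.56*h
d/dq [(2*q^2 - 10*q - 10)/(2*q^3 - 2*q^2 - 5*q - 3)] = 2*(-2*q^4 + 20*q^3 + 15*q^2 - 26*q - 10)/(4*q^6 - 8*q^5 - 16*q^4 + 8*q^3 + 37*q^2 + 30*q + 9)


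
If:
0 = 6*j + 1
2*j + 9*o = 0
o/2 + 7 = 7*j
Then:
No Solution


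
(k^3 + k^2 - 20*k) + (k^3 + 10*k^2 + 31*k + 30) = 2*k^3 + 11*k^2 + 11*k + 30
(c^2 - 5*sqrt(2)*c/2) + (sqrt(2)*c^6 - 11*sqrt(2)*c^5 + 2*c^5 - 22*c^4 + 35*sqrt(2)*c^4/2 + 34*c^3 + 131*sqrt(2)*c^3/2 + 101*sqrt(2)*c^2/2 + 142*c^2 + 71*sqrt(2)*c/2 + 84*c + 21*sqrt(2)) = sqrt(2)*c^6 - 11*sqrt(2)*c^5 + 2*c^5 - 22*c^4 + 35*sqrt(2)*c^4/2 + 34*c^3 + 131*sqrt(2)*c^3/2 + 101*sqrt(2)*c^2/2 + 143*c^2 + 33*sqrt(2)*c + 84*c + 21*sqrt(2)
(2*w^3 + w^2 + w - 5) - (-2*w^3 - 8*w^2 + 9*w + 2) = 4*w^3 + 9*w^2 - 8*w - 7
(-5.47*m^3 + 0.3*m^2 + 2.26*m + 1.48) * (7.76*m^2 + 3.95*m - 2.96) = -42.4472*m^5 - 19.2785*m^4 + 34.9138*m^3 + 19.5238*m^2 - 0.843599999999999*m - 4.3808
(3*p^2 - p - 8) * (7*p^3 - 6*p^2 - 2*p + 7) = 21*p^5 - 25*p^4 - 56*p^3 + 71*p^2 + 9*p - 56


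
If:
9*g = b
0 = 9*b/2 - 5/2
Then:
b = 5/9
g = 5/81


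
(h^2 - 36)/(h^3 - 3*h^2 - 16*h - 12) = (h + 6)/(h^2 + 3*h + 2)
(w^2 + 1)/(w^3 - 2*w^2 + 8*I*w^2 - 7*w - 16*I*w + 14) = (w - I)/(w^2 + w*(-2 + 7*I) - 14*I)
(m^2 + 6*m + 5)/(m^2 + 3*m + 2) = (m + 5)/(m + 2)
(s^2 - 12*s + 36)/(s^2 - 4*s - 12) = (s - 6)/(s + 2)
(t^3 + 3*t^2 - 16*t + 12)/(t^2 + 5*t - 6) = t - 2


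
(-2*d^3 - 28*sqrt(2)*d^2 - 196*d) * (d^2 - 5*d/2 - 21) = -2*d^5 - 28*sqrt(2)*d^4 + 5*d^4 - 154*d^3 + 70*sqrt(2)*d^3 + 490*d^2 + 588*sqrt(2)*d^2 + 4116*d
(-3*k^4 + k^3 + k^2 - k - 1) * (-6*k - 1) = 18*k^5 - 3*k^4 - 7*k^3 + 5*k^2 + 7*k + 1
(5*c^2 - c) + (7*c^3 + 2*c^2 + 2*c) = 7*c^3 + 7*c^2 + c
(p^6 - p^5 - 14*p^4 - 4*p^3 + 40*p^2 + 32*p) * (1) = p^6 - p^5 - 14*p^4 - 4*p^3 + 40*p^2 + 32*p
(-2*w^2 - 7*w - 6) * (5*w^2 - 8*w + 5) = -10*w^4 - 19*w^3 + 16*w^2 + 13*w - 30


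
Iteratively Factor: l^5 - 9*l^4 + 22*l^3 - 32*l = (l)*(l^4 - 9*l^3 + 22*l^2 - 32) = l*(l - 2)*(l^3 - 7*l^2 + 8*l + 16) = l*(l - 2)*(l + 1)*(l^2 - 8*l + 16) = l*(l - 4)*(l - 2)*(l + 1)*(l - 4)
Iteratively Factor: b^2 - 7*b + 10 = (b - 2)*(b - 5)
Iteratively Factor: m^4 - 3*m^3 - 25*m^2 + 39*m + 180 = (m + 3)*(m^3 - 6*m^2 - 7*m + 60) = (m - 5)*(m + 3)*(m^2 - m - 12) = (m - 5)*(m + 3)^2*(m - 4)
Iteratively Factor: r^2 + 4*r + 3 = (r + 3)*(r + 1)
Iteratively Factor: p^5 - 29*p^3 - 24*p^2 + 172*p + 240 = (p + 2)*(p^4 - 2*p^3 - 25*p^2 + 26*p + 120) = (p + 2)^2*(p^3 - 4*p^2 - 17*p + 60) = (p + 2)^2*(p + 4)*(p^2 - 8*p + 15) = (p - 3)*(p + 2)^2*(p + 4)*(p - 5)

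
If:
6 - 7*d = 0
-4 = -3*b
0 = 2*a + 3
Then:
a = -3/2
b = 4/3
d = 6/7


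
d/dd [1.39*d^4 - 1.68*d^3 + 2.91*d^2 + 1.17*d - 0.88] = 5.56*d^3 - 5.04*d^2 + 5.82*d + 1.17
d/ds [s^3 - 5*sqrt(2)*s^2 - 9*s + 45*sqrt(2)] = 3*s^2 - 10*sqrt(2)*s - 9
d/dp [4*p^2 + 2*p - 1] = 8*p + 2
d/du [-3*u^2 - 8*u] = -6*u - 8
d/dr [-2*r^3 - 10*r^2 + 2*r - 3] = -6*r^2 - 20*r + 2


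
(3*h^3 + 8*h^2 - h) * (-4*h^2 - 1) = -12*h^5 - 32*h^4 + h^3 - 8*h^2 + h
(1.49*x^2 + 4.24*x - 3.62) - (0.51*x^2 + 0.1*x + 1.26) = 0.98*x^2 + 4.14*x - 4.88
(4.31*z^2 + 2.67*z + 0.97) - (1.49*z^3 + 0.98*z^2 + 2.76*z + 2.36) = -1.49*z^3 + 3.33*z^2 - 0.0899999999999999*z - 1.39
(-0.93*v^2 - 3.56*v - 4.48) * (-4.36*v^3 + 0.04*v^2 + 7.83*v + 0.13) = 4.0548*v^5 + 15.4844*v^4 + 12.1085*v^3 - 28.1749*v^2 - 35.5412*v - 0.5824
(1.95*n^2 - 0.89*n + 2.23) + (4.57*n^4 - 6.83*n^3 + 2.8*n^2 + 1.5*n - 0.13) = 4.57*n^4 - 6.83*n^3 + 4.75*n^2 + 0.61*n + 2.1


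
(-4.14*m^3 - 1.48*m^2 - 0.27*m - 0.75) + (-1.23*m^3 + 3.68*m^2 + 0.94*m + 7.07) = -5.37*m^3 + 2.2*m^2 + 0.67*m + 6.32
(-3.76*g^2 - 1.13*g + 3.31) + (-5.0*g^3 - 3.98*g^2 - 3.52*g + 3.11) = -5.0*g^3 - 7.74*g^2 - 4.65*g + 6.42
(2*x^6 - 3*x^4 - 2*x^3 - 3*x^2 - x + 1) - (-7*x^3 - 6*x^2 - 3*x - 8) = 2*x^6 - 3*x^4 + 5*x^3 + 3*x^2 + 2*x + 9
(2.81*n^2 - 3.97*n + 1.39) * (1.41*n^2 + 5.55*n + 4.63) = 3.9621*n^4 + 9.9978*n^3 - 7.0633*n^2 - 10.6666*n + 6.4357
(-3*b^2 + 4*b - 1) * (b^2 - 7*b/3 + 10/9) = -3*b^4 + 11*b^3 - 41*b^2/3 + 61*b/9 - 10/9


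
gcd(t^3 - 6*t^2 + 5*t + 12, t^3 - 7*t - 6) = t^2 - 2*t - 3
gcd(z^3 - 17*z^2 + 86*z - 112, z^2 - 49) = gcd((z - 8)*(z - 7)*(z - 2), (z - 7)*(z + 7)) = z - 7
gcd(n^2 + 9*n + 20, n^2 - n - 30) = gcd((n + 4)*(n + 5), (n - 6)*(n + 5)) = n + 5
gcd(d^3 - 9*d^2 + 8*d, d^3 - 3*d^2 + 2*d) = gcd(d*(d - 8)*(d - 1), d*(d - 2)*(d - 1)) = d^2 - d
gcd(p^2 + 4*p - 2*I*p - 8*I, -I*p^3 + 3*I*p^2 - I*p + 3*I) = 1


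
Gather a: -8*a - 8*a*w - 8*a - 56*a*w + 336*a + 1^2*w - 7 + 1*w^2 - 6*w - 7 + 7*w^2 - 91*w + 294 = a*(320 - 64*w) + 8*w^2 - 96*w + 280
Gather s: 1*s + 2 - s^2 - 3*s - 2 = -s^2 - 2*s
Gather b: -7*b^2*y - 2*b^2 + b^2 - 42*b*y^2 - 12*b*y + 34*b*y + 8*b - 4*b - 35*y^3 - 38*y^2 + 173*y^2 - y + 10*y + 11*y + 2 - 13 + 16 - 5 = b^2*(-7*y - 1) + b*(-42*y^2 + 22*y + 4) - 35*y^3 + 135*y^2 + 20*y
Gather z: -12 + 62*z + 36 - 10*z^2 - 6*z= -10*z^2 + 56*z + 24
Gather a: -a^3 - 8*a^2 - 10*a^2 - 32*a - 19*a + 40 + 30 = -a^3 - 18*a^2 - 51*a + 70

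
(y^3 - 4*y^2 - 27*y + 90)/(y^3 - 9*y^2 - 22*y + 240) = (y - 3)/(y - 8)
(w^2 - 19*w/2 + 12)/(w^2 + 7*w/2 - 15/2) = (w - 8)/(w + 5)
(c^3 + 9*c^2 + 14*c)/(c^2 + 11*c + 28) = c*(c + 2)/(c + 4)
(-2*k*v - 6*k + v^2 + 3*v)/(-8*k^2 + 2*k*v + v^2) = (v + 3)/(4*k + v)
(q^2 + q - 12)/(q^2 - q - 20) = (q - 3)/(q - 5)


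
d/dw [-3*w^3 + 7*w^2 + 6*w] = -9*w^2 + 14*w + 6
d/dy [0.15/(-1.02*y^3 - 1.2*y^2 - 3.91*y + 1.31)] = (0.459*y^2 + 0.36*y + 0.5865)/(1.02*y^3 + 1.2*y^2 + 3.91*y - 1.31)^2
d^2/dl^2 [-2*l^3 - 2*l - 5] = -12*l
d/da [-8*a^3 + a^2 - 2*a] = -24*a^2 + 2*a - 2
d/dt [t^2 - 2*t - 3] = 2*t - 2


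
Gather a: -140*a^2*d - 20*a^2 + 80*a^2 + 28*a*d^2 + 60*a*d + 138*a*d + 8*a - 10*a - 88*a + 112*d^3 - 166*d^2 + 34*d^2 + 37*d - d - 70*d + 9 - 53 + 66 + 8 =a^2*(60 - 140*d) + a*(28*d^2 + 198*d - 90) + 112*d^3 - 132*d^2 - 34*d + 30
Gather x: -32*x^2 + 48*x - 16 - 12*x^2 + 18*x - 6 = -44*x^2 + 66*x - 22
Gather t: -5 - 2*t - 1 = -2*t - 6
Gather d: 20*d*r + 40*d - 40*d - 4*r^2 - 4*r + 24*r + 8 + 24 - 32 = 20*d*r - 4*r^2 + 20*r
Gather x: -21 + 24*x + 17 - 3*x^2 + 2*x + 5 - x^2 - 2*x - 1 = -4*x^2 + 24*x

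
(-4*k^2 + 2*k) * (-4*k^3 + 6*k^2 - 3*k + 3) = 16*k^5 - 32*k^4 + 24*k^3 - 18*k^2 + 6*k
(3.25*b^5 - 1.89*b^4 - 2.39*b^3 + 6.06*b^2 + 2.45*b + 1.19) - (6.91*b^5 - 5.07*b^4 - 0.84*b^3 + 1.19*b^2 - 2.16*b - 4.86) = -3.66*b^5 + 3.18*b^4 - 1.55*b^3 + 4.87*b^2 + 4.61*b + 6.05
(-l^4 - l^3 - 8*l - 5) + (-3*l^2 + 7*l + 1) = -l^4 - l^3 - 3*l^2 - l - 4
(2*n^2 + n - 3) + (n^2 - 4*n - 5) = 3*n^2 - 3*n - 8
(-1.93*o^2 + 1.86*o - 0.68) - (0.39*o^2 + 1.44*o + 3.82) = -2.32*o^2 + 0.42*o - 4.5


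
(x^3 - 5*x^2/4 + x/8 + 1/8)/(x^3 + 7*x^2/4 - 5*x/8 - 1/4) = (x - 1)/(x + 2)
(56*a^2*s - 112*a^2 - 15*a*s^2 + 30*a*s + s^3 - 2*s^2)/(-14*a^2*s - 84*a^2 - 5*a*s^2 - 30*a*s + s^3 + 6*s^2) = (-8*a*s + 16*a + s^2 - 2*s)/(2*a*s + 12*a + s^2 + 6*s)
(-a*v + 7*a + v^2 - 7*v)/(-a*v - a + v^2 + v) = (v - 7)/(v + 1)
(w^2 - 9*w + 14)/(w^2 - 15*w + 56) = (w - 2)/(w - 8)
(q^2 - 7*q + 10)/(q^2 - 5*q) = (q - 2)/q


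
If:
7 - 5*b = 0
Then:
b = 7/5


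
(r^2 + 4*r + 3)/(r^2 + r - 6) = (r + 1)/(r - 2)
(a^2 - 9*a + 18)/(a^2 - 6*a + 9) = (a - 6)/(a - 3)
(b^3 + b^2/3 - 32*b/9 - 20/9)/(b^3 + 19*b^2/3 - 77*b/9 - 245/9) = (3*b^2 - 4*b - 4)/(3*b^2 + 14*b - 49)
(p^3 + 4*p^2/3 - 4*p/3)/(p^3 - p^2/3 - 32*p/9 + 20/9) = 3*p/(3*p - 5)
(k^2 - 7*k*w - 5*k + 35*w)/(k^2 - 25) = (k - 7*w)/(k + 5)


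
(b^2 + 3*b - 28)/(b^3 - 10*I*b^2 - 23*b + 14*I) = (b^2 + 3*b - 28)/(b^3 - 10*I*b^2 - 23*b + 14*I)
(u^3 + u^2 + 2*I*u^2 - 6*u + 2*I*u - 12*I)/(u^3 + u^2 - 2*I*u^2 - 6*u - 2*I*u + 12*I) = (u + 2*I)/(u - 2*I)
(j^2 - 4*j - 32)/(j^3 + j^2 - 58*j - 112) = (j + 4)/(j^2 + 9*j + 14)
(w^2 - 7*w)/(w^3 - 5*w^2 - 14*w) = 1/(w + 2)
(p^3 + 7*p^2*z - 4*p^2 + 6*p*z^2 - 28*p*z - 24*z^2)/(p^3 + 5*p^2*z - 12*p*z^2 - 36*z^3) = (-p^2 - p*z + 4*p + 4*z)/(-p^2 + p*z + 6*z^2)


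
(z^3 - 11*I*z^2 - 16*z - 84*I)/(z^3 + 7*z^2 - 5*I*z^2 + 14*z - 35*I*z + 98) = (z - 6*I)/(z + 7)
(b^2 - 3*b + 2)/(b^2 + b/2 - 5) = 2*(b - 1)/(2*b + 5)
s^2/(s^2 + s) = s/(s + 1)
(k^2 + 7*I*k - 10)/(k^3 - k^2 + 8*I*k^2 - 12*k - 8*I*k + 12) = (k + 5*I)/(k^2 + k*(-1 + 6*I) - 6*I)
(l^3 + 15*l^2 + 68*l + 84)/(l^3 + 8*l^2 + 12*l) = (l + 7)/l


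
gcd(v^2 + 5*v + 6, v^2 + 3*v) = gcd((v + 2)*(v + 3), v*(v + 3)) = v + 3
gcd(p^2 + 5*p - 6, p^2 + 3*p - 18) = p + 6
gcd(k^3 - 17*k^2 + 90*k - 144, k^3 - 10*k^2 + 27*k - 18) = k^2 - 9*k + 18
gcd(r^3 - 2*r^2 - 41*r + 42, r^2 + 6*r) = r + 6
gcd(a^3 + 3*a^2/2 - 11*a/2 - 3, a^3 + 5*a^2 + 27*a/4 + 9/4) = a^2 + 7*a/2 + 3/2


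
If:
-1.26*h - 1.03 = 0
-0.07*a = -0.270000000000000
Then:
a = 3.86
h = -0.82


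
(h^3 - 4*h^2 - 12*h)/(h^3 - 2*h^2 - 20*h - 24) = h/(h + 2)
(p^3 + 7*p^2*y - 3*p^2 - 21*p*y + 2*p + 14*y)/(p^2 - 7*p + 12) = (p^3 + 7*p^2*y - 3*p^2 - 21*p*y + 2*p + 14*y)/(p^2 - 7*p + 12)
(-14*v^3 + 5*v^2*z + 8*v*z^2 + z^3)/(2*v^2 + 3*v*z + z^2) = (-7*v^2 + 6*v*z + z^2)/(v + z)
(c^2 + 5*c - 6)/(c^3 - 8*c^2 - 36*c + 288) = (c - 1)/(c^2 - 14*c + 48)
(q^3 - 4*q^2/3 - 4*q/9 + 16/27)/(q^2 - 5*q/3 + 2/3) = (9*q^2 - 6*q - 8)/(9*(q - 1))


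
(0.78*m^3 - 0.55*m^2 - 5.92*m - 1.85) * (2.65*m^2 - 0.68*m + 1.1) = 2.067*m^5 - 1.9879*m^4 - 14.456*m^3 - 1.4819*m^2 - 5.254*m - 2.035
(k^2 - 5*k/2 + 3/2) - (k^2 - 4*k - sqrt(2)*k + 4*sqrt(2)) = sqrt(2)*k + 3*k/2 - 4*sqrt(2) + 3/2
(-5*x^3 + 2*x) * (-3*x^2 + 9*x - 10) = 15*x^5 - 45*x^4 + 44*x^3 + 18*x^2 - 20*x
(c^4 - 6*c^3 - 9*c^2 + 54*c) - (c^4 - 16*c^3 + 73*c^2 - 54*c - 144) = 10*c^3 - 82*c^2 + 108*c + 144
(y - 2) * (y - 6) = y^2 - 8*y + 12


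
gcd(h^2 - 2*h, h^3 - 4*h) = h^2 - 2*h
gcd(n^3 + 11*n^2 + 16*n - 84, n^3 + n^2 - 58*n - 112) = n + 7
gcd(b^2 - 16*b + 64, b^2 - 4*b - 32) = b - 8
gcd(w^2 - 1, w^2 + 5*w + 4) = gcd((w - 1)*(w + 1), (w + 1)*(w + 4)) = w + 1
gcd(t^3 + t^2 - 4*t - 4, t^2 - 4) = t^2 - 4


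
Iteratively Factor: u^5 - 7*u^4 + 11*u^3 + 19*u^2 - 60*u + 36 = (u + 2)*(u^4 - 9*u^3 + 29*u^2 - 39*u + 18) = (u - 2)*(u + 2)*(u^3 - 7*u^2 + 15*u - 9) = (u - 3)*(u - 2)*(u + 2)*(u^2 - 4*u + 3) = (u - 3)*(u - 2)*(u - 1)*(u + 2)*(u - 3)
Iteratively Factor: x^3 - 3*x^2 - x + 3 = (x + 1)*(x^2 - 4*x + 3) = (x - 1)*(x + 1)*(x - 3)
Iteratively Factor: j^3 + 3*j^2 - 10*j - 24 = (j + 4)*(j^2 - j - 6) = (j + 2)*(j + 4)*(j - 3)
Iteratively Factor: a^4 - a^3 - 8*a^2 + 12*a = (a + 3)*(a^3 - 4*a^2 + 4*a) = (a - 2)*(a + 3)*(a^2 - 2*a) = (a - 2)^2*(a + 3)*(a)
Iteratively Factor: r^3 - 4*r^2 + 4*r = (r - 2)*(r^2 - 2*r) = r*(r - 2)*(r - 2)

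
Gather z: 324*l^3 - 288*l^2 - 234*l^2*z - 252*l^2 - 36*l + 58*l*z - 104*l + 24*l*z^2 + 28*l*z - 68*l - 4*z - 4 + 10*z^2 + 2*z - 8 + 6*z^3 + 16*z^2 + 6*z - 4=324*l^3 - 540*l^2 - 208*l + 6*z^3 + z^2*(24*l + 26) + z*(-234*l^2 + 86*l + 4) - 16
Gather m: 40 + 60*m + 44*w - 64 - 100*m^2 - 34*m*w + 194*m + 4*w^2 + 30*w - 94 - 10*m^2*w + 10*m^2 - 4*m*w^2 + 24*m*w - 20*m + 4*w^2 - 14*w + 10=m^2*(-10*w - 90) + m*(-4*w^2 - 10*w + 234) + 8*w^2 + 60*w - 108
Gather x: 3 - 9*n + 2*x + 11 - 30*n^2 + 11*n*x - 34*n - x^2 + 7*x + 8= -30*n^2 - 43*n - x^2 + x*(11*n + 9) + 22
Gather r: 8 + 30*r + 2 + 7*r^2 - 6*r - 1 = 7*r^2 + 24*r + 9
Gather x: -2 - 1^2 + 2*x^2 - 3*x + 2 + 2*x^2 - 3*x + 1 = 4*x^2 - 6*x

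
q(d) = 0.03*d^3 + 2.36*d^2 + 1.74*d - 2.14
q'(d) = 0.09*d^2 + 4.72*d + 1.74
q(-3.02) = 13.30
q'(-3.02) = -11.69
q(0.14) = -1.85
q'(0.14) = 2.40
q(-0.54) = -2.40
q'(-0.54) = -0.78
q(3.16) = 27.87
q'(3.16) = 17.55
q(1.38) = 4.83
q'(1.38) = 8.42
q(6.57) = 119.67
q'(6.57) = 36.64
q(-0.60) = -2.34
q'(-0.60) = -1.06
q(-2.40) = 6.86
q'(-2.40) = -9.07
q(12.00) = 410.42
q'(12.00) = 71.34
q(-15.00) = 401.51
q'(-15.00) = -48.81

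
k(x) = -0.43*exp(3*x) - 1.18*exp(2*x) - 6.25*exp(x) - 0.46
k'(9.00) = -686497238547.76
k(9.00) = -228858272867.09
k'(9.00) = -686497238547.76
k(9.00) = -228858272867.09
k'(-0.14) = -8.06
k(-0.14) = -7.07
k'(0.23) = -14.18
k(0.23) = -11.05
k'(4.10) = -292377.59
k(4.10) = -99143.18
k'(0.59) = -26.53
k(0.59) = -18.10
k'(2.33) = -1714.12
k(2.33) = -656.21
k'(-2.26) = -0.68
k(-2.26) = -1.13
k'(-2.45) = -0.56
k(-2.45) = -1.01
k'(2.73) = -5300.75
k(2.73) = -1923.74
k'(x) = -1.29*exp(3*x) - 2.36*exp(2*x) - 6.25*exp(x)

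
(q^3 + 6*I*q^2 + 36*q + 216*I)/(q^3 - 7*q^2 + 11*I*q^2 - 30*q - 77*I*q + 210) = (q^2 + 36)/(q^2 + q*(-7 + 5*I) - 35*I)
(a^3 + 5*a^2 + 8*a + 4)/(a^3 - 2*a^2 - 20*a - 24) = (a + 1)/(a - 6)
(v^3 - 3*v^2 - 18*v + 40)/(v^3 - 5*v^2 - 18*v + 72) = (v^2 - 7*v + 10)/(v^2 - 9*v + 18)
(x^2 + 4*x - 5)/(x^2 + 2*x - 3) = (x + 5)/(x + 3)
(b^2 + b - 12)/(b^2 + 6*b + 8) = (b - 3)/(b + 2)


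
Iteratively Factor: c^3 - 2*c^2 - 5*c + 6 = (c + 2)*(c^2 - 4*c + 3) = (c - 1)*(c + 2)*(c - 3)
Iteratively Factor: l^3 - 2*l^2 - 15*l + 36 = (l + 4)*(l^2 - 6*l + 9) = (l - 3)*(l + 4)*(l - 3)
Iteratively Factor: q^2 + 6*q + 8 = (q + 4)*(q + 2)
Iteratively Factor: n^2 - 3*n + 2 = (n - 2)*(n - 1)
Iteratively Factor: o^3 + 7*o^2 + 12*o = (o + 4)*(o^2 + 3*o) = o*(o + 4)*(o + 3)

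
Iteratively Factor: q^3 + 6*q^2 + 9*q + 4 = (q + 1)*(q^2 + 5*q + 4) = (q + 1)^2*(q + 4)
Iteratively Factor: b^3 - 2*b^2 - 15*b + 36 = (b - 3)*(b^2 + b - 12) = (b - 3)*(b + 4)*(b - 3)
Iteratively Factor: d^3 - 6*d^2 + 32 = (d - 4)*(d^2 - 2*d - 8) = (d - 4)^2*(d + 2)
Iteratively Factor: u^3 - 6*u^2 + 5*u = (u - 5)*(u^2 - u) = u*(u - 5)*(u - 1)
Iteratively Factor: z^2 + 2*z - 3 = (z + 3)*(z - 1)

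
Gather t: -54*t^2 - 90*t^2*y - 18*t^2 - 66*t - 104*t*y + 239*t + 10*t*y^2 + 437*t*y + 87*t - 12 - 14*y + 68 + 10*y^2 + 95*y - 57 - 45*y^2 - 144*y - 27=t^2*(-90*y - 72) + t*(10*y^2 + 333*y + 260) - 35*y^2 - 63*y - 28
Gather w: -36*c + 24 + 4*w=-36*c + 4*w + 24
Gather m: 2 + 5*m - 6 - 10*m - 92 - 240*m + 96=-245*m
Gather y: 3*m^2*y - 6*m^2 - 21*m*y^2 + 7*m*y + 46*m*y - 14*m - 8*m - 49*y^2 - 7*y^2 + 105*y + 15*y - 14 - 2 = -6*m^2 - 22*m + y^2*(-21*m - 56) + y*(3*m^2 + 53*m + 120) - 16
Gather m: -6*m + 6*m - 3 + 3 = 0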